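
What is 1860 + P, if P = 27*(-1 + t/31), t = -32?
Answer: 55959/31 ≈ 1805.1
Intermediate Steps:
P = -1701/31 (P = 27*(-1 - 32/31) = 27*(-63/31) = -1701/31 ≈ -54.871)
1860 + P = 1860 - 1701/31 = 55959/31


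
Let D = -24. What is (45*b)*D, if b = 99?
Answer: -106920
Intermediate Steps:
(45*b)*D = (45*99)*(-24) = 4455*(-24) = -106920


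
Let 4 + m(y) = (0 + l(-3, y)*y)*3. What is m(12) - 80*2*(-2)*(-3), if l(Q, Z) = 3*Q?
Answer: -1288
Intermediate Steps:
m(y) = -4 - 27*y (m(y) = -4 + (0 + (3*(-3))*y)*3 = -4 + (0 - 9*y)*3 = -4 - 9*y*3 = -4 - 27*y)
m(12) - 80*2*(-2)*(-3) = (-4 - 27*12) - 80*2*(-2)*(-3) = (-4 - 324) - (-320)*(-3) = -328 - 80*12 = -328 - 960 = -1288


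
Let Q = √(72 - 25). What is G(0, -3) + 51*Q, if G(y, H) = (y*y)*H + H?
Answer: -3 + 51*√47 ≈ 346.64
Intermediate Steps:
G(y, H) = H + H*y² (G(y, H) = y²*H + H = H*y² + H = H + H*y²)
Q = √47 ≈ 6.8557
G(0, -3) + 51*Q = -3*(1 + 0²) + 51*√47 = -3*(1 + 0) + 51*√47 = -3*1 + 51*√47 = -3 + 51*√47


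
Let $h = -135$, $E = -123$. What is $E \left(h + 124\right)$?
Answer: $1353$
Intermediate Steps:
$E \left(h + 124\right) = - 123 \left(-135 + 124\right) = \left(-123\right) \left(-11\right) = 1353$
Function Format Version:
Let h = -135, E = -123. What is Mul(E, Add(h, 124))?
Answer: 1353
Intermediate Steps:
Mul(E, Add(h, 124)) = Mul(-123, Add(-135, 124)) = Mul(-123, -11) = 1353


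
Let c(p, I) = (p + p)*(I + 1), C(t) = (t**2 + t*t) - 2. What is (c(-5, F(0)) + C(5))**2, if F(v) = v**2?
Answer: 1444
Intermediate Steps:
C(t) = -2 + 2*t**2 (C(t) = (t**2 + t**2) - 2 = 2*t**2 - 2 = -2 + 2*t**2)
c(p, I) = 2*p*(1 + I) (c(p, I) = (2*p)*(1 + I) = 2*p*(1 + I))
(c(-5, F(0)) + C(5))**2 = (2*(-5)*(1 + 0**2) + (-2 + 2*5**2))**2 = (2*(-5)*(1 + 0) + (-2 + 2*25))**2 = (2*(-5)*1 + (-2 + 50))**2 = (-10 + 48)**2 = 38**2 = 1444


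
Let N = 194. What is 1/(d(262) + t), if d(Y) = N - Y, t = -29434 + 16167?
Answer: -1/13335 ≈ -7.4991e-5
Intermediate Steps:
t = -13267
d(Y) = 194 - Y
1/(d(262) + t) = 1/((194 - 1*262) - 13267) = 1/((194 - 262) - 13267) = 1/(-68 - 13267) = 1/(-13335) = -1/13335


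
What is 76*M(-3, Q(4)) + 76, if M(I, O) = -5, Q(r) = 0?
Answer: -304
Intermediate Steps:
76*M(-3, Q(4)) + 76 = 76*(-5) + 76 = -380 + 76 = -304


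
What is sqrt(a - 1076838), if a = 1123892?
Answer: sqrt(47054) ≈ 216.92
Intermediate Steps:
sqrt(a - 1076838) = sqrt(1123892 - 1076838) = sqrt(47054)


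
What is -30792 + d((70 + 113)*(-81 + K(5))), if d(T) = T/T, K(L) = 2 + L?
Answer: -30791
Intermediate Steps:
d(T) = 1
-30792 + d((70 + 113)*(-81 + K(5))) = -30792 + 1 = -30791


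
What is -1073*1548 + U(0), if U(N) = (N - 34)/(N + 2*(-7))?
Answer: -11627011/7 ≈ -1.6610e+6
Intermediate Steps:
U(N) = (-34 + N)/(-14 + N) (U(N) = (-34 + N)/(N - 14) = (-34 + N)/(-14 + N))
-1073*1548 + U(0) = -1073*1548 + (-34 + 0)/(-14 + 0) = -1661004 - 34/(-14) = -1661004 - 1/14*(-34) = -1661004 + 17/7 = -11627011/7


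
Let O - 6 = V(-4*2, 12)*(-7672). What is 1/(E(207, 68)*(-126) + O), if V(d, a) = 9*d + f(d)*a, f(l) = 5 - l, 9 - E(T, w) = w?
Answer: -1/637008 ≈ -1.5698e-6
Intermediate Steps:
E(T, w) = 9 - w
V(d, a) = 9*d + a*(5 - d) (V(d, a) = 9*d + (5 - d)*a = 9*d + a*(5 - d))
O = -644442 (O = 6 + (9*(-4*2) - 1*12*(-5 - 4*2))*(-7672) = 6 + (9*(-8) - 1*12*(-5 - 8))*(-7672) = 6 + (-72 - 1*12*(-13))*(-7672) = 6 + (-72 + 156)*(-7672) = 6 + 84*(-7672) = 6 - 644448 = -644442)
1/(E(207, 68)*(-126) + O) = 1/((9 - 1*68)*(-126) - 644442) = 1/((9 - 68)*(-126) - 644442) = 1/(-59*(-126) - 644442) = 1/(7434 - 644442) = 1/(-637008) = -1/637008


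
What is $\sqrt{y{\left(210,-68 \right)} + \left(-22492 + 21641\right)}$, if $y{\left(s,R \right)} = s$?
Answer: $i \sqrt{641} \approx 25.318 i$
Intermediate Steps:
$\sqrt{y{\left(210,-68 \right)} + \left(-22492 + 21641\right)} = \sqrt{210 + \left(-22492 + 21641\right)} = \sqrt{210 - 851} = \sqrt{-641} = i \sqrt{641}$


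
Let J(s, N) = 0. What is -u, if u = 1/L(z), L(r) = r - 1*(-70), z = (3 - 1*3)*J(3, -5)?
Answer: -1/70 ≈ -0.014286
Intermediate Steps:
z = 0 (z = (3 - 1*3)*0 = (3 - 3)*0 = 0*0 = 0)
L(r) = 70 + r (L(r) = r + 70 = 70 + r)
u = 1/70 (u = 1/(70 + 0) = 1/70 ≈ 0.014286)
-u = -1*1/70 = -1/70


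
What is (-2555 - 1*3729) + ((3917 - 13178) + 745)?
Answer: -14800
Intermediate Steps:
(-2555 - 1*3729) + ((3917 - 13178) + 745) = (-2555 - 3729) + (-9261 + 745) = -6284 - 8516 = -14800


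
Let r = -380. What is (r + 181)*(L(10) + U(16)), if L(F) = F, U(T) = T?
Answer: -5174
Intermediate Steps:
(r + 181)*(L(10) + U(16)) = (-380 + 181)*(10 + 16) = -199*26 = -5174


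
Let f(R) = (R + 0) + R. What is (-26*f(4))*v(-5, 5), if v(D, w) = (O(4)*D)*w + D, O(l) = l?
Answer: 21840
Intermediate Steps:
v(D, w) = D + 4*D*w (v(D, w) = (4*D)*w + D = 4*D*w + D = D + 4*D*w)
f(R) = 2*R (f(R) = R + R = 2*R)
(-26*f(4))*v(-5, 5) = (-52*4)*(-5*(1 + 4*5)) = (-26*8)*(-5*(1 + 20)) = -(-1040)*21 = -208*(-105) = 21840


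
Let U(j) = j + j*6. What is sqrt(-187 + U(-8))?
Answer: 9*I*sqrt(3) ≈ 15.588*I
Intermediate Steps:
U(j) = 7*j (U(j) = j + 6*j = 7*j)
sqrt(-187 + U(-8)) = sqrt(-187 + 7*(-8)) = sqrt(-187 - 56) = sqrt(-243) = 9*I*sqrt(3)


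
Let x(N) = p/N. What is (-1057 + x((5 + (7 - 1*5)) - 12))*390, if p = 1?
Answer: -412308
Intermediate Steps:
x(N) = 1/N
(-1057 + x((5 + (7 - 1*5)) - 12))*390 = (-1057 + 1/((5 + (7 - 1*5)) - 12))*390 = (-1057 + 1/((5 + (7 - 5)) - 12))*390 = (-1057 + 1/((5 + 2) - 12))*390 = (-1057 + 1/(7 - 12))*390 = (-1057 + 1/(-5))*390 = (-1057 - ⅕)*390 = -5286/5*390 = -412308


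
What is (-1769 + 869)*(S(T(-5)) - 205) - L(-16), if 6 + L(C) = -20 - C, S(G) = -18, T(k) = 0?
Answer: 200710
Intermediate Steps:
L(C) = -26 - C (L(C) = -6 + (-20 - C) = -26 - C)
(-1769 + 869)*(S(T(-5)) - 205) - L(-16) = (-1769 + 869)*(-18 - 205) - (-26 - 1*(-16)) = -900*(-223) - (-26 + 16) = 200700 - 1*(-10) = 200700 + 10 = 200710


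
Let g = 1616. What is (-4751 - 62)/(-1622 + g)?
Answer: 4813/6 ≈ 802.17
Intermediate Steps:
(-4751 - 62)/(-1622 + g) = (-4751 - 62)/(-1622 + 1616) = -4813/(-6) = -4813*(-⅙) = 4813/6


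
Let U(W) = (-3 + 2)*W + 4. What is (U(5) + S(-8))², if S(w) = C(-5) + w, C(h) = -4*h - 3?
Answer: 64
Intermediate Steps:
U(W) = 4 - W (U(W) = -W + 4 = 4 - W)
C(h) = -3 - 4*h
S(w) = 17 + w (S(w) = (-3 - 4*(-5)) + w = (-3 + 20) + w = 17 + w)
(U(5) + S(-8))² = ((4 - 1*5) + (17 - 8))² = ((4 - 5) + 9)² = (-1 + 9)² = 8² = 64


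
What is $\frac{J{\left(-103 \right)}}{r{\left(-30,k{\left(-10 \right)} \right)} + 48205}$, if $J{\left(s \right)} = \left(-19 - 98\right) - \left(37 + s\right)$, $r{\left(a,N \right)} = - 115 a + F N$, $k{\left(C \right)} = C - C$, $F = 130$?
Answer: $- \frac{51}{51655} \approx -0.00098732$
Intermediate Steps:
$k{\left(C \right)} = 0$
$r{\left(a,N \right)} = - 115 a + 130 N$
$J{\left(s \right)} = -154 - s$ ($J{\left(s \right)} = -117 - \left(37 + s\right) = -154 - s$)
$\frac{J{\left(-103 \right)}}{r{\left(-30,k{\left(-10 \right)} \right)} + 48205} = \frac{-154 - -103}{\left(\left(-115\right) \left(-30\right) + 130 \cdot 0\right) + 48205} = \frac{-154 + 103}{\left(3450 + 0\right) + 48205} = - \frac{51}{3450 + 48205} = - \frac{51}{51655}$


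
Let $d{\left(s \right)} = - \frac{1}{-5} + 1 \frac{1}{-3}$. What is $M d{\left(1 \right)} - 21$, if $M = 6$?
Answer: $- \frac{109}{5} \approx -21.8$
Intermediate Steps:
$d{\left(s \right)} = - \frac{2}{15}$ ($d{\left(s \right)} = \left(-1\right) \left(- \frac{1}{5}\right) + 1 \left(- \frac{1}{3}\right) = \frac{1}{5} - \frac{1}{3} = - \frac{2}{15}$)
$M d{\left(1 \right)} - 21 = 6 \left(- \frac{2}{15}\right) - 21 = - \frac{4}{5} - 21 = - \frac{109}{5}$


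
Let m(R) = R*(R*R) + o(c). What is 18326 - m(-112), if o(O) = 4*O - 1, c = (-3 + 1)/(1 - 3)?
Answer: 1423251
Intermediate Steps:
c = 1 (c = -2/(-2) = -2*(-1/2) = 1)
o(O) = -1 + 4*O
m(R) = 3 + R**3 (m(R) = R*(R*R) + (-1 + 4*1) = R*R**2 + (-1 + 4) = R**3 + 3 = 3 + R**3)
18326 - m(-112) = 18326 - (3 + (-112)**3) = 18326 - (3 - 1404928) = 18326 - 1*(-1404925) = 18326 + 1404925 = 1423251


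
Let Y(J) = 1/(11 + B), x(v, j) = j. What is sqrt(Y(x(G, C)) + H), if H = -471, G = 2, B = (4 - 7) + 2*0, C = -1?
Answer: I*sqrt(7534)/4 ≈ 21.7*I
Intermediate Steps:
B = -3 (B = -3 + 0 = -3)
Y(J) = 1/8 (Y(J) = 1/(11 - 3) = 1/8)
sqrt(Y(x(G, C)) + H) = sqrt(1/8 - 471) = sqrt(-3767/8) = I*sqrt(7534)/4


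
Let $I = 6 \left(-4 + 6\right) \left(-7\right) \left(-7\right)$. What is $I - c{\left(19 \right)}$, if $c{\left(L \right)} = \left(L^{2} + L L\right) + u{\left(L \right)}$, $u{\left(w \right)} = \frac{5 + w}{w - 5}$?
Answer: $- \frac{950}{7} \approx -135.71$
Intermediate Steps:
$I = 588$ ($I = 6 \cdot 2 \left(-7\right) \left(-7\right) = 12 \left(-7\right) \left(-7\right) = \left(-84\right) \left(-7\right) = 588$)
$u{\left(w \right)} = \frac{5 + w}{-5 + w}$
$c{\left(L \right)} = 2 L^{2} + \frac{5 + L}{-5 + L}$ ($c{\left(L \right)} = \left(L^{2} + L L\right) + \frac{5 + L}{-5 + L} = \left(L^{2} + L^{2}\right) + \frac{5 + L}{-5 + L} = 2 L^{2} + \frac{5 + L}{-5 + L}$)
$I - c{\left(19 \right)} = 588 - \frac{5 + 19 + 2 \cdot 19^{2} \left(-5 + 19\right)}{-5 + 19} = 588 - \frac{5 + 19 + 2 \cdot 361 \cdot 14}{14} = 588 - \frac{5 + 19 + 10108}{14} = 588 - \frac{1}{14} \cdot 10132 = 588 - \frac{5066}{7} = - \frac{950}{7}$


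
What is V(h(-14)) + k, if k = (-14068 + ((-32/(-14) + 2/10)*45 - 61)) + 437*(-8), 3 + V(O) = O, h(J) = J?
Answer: -122711/7 ≈ -17530.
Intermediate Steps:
V(O) = -3 + O
k = -122592/7 (k = (-14068 + ((-32*(-1/14) + 2*(⅒))*45 - 61)) - 3496 = (-14068 + ((16/7 + ⅕)*45 - 61)) - 3496 = (-14068 + ((87/35)*45 - 61)) - 3496 = (-14068 + (783/7 - 61)) - 3496 = (-14068 + 356/7) - 3496 = -98120/7 - 3496 = -122592/7 ≈ -17513.)
V(h(-14)) + k = (-3 - 14) - 122592/7 = -17 - 122592/7 = -122711/7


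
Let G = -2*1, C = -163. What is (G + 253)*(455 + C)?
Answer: 73292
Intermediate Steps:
G = -2
(G + 253)*(455 + C) = (-2 + 253)*(455 - 163) = 251*292 = 73292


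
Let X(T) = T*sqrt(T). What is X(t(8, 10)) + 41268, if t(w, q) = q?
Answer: 41268 + 10*sqrt(10) ≈ 41300.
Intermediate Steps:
X(T) = T**(3/2)
X(t(8, 10)) + 41268 = 10**(3/2) + 41268 = 10*sqrt(10) + 41268 = 41268 + 10*sqrt(10)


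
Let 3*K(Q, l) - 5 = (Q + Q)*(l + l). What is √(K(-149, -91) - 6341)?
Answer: √105654/3 ≈ 108.35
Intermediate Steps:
K(Q, l) = 5/3 + 4*Q*l/3 (K(Q, l) = 5/3 + ((Q + Q)*(l + l))/3 = 5/3 + ((2*Q)*(2*l))/3 = 5/3 + (4*Q*l)/3 = 5/3 + 4*Q*l/3)
√(K(-149, -91) - 6341) = √((5/3 + (4/3)*(-149)*(-91)) - 6341) = √((5/3 + 54236/3) - 6341) = √(54241/3 - 6341) = √(35218/3) = √105654/3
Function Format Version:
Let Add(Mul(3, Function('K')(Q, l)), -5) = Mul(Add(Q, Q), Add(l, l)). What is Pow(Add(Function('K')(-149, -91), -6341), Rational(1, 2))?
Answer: Mul(Rational(1, 3), Pow(105654, Rational(1, 2))) ≈ 108.35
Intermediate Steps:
Function('K')(Q, l) = Add(Rational(5, 3), Mul(Rational(4, 3), Q, l)) (Function('K')(Q, l) = Add(Rational(5, 3), Mul(Rational(1, 3), Mul(Add(Q, Q), Add(l, l)))) = Add(Rational(5, 3), Mul(Rational(1, 3), Mul(Mul(2, Q), Mul(2, l)))) = Add(Rational(5, 3), Mul(Rational(1, 3), Mul(4, Q, l))) = Add(Rational(5, 3), Mul(Rational(4, 3), Q, l)))
Pow(Add(Function('K')(-149, -91), -6341), Rational(1, 2)) = Pow(Add(Add(Rational(5, 3), Mul(Rational(4, 3), -149, -91)), -6341), Rational(1, 2)) = Pow(Add(Add(Rational(5, 3), Rational(54236, 3)), -6341), Rational(1, 2)) = Pow(Add(Rational(54241, 3), -6341), Rational(1, 2)) = Pow(Rational(35218, 3), Rational(1, 2)) = Mul(Rational(1, 3), Pow(105654, Rational(1, 2)))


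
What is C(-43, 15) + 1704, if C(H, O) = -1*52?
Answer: 1652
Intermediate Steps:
C(H, O) = -52
C(-43, 15) + 1704 = -52 + 1704 = 1652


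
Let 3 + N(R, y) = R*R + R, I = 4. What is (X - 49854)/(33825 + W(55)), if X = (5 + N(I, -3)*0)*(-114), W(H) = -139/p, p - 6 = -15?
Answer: -113454/76141 ≈ -1.4901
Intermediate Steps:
p = -9 (p = 6 - 15 = -9)
W(H) = 139/9 (W(H) = -139/(-9) = -139*(-⅑) = 139/9)
N(R, y) = -3 + R + R² (N(R, y) = -3 + (R*R + R) = -3 + (R² + R) = -3 + (R + R²) = -3 + R + R²)
X = -570 (X = (5 + (-3 + 4 + 4²)*0)*(-114) = (5 + (-3 + 4 + 16)*0)*(-114) = (5 + 17*0)*(-114) = (5 + 0)*(-114) = 5*(-114) = -570)
(X - 49854)/(33825 + W(55)) = (-570 - 49854)/(33825 + 139/9) = -50424/304564/9 = -50424*9/304564 = -113454/76141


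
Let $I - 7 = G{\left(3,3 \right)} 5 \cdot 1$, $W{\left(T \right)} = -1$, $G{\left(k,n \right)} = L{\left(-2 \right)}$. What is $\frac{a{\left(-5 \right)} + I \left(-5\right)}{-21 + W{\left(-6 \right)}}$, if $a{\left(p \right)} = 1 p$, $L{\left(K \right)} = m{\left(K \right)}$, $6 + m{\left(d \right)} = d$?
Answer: $- \frac{80}{11} \approx -7.2727$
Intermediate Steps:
$m{\left(d \right)} = -6 + d$
$L{\left(K \right)} = -6 + K$
$G{\left(k,n \right)} = -8$ ($G{\left(k,n \right)} = -6 - 2 = -8$)
$a{\left(p \right)} = p$
$I = -33$ ($I = 7 + \left(-8\right) 5 \cdot 1 = 7 - 40 = -33$)
$\frac{a{\left(-5 \right)} + I \left(-5\right)}{-21 + W{\left(-6 \right)}} = \frac{-5 - -165}{-21 - 1} = \frac{-5 + 165}{-22} = 160 \left(- \frac{1}{22}\right) = - \frac{80}{11}$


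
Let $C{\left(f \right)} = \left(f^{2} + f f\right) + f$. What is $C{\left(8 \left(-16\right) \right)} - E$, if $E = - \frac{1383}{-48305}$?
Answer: $\frac{1576673817}{48305} \approx 32640.0$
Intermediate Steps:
$E = \frac{1383}{48305}$ ($E = \left(-1383\right) \left(- \frac{1}{48305}\right) = \frac{1383}{48305} \approx 0.028631$)
$C{\left(f \right)} = f + 2 f^{2}$ ($C{\left(f \right)} = \left(f^{2} + f^{2}\right) + f = 2 f^{2} + f = f + 2 f^{2}$)
$C{\left(8 \left(-16\right) \right)} - E = 8 \left(-16\right) \left(1 + 2 \cdot 8 \left(-16\right)\right) - \frac{1383}{48305} = - 128 \left(1 + 2 \left(-128\right)\right) - \frac{1383}{48305} = - 128 \left(1 - 256\right) - \frac{1383}{48305} = \left(-128\right) \left(-255\right) - \frac{1383}{48305} = 32640 - \frac{1383}{48305} = \frac{1576673817}{48305}$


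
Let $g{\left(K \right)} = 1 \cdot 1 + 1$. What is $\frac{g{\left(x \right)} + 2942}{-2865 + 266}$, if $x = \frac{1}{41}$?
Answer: $- \frac{128}{113} \approx -1.1327$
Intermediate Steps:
$x = \frac{1}{41} \approx 0.02439$
$g{\left(K \right)} = 2$ ($g{\left(K \right)} = 1 + 1 = 2$)
$\frac{g{\left(x \right)} + 2942}{-2865 + 266} = \frac{2 + 2942}{-2865 + 266} = \frac{2944}{-2599} = 2944 \left(- \frac{1}{2599}\right) = - \frac{128}{113}$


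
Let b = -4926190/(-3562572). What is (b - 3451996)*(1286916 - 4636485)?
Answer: 6865488408681883003/593762 ≈ 1.1563e+13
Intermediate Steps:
b = 2463095/1781286 (b = -4926190*(-1/3562572) = 2463095/1781286 ≈ 1.3828)
(b - 3451996)*(1286916 - 4636485) = (2463095/1781286 - 3451996)*(1286916 - 4636485) = -6148989683761/1781286*(-3349569) = 6865488408681883003/593762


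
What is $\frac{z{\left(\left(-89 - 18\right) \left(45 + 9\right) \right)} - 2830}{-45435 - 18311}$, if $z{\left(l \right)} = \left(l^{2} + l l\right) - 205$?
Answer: $- \frac{66767533}{63746} \approx -1047.4$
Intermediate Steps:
$z{\left(l \right)} = -205 + 2 l^{2}$ ($z{\left(l \right)} = \left(l^{2} + l^{2}\right) - 205 = 2 l^{2} - 205 = -205 + 2 l^{2}$)
$\frac{z{\left(\left(-89 - 18\right) \left(45 + 9\right) \right)} - 2830}{-45435 - 18311} = \frac{\left(-205 + 2 \left(\left(-89 - 18\right) \left(45 + 9\right)\right)^{2}\right) - 2830}{-45435 - 18311} = \frac{\left(-205 + 2 \left(\left(-107\right) 54\right)^{2}\right) - 2830}{-63746} = \left(\left(-205 + 2 \left(-5778\right)^{2}\right) - 2830\right) \left(- \frac{1}{63746}\right) = \left(\left(-205 + 2 \cdot 33385284\right) - 2830\right) \left(- \frac{1}{63746}\right) = \left(\left(-205 + 66770568\right) - 2830\right) \left(- \frac{1}{63746}\right) = \left(66770363 - 2830\right) \left(- \frac{1}{63746}\right) = 66767533 \left(- \frac{1}{63746}\right) = - \frac{66767533}{63746}$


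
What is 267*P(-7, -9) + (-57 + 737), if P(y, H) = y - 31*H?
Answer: 73304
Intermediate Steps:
267*P(-7, -9) + (-57 + 737) = 267*(-7 - 31*(-9)) + (-57 + 737) = 267*(-7 + 279) + 680 = 267*272 + 680 = 72624 + 680 = 73304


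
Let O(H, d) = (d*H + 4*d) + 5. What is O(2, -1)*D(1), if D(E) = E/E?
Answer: -1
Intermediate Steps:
O(H, d) = 5 + 4*d + H*d (O(H, d) = (H*d + 4*d) + 5 = (4*d + H*d) + 5 = 5 + 4*d + H*d)
D(E) = 1
O(2, -1)*D(1) = (5 + 4*(-1) + 2*(-1))*1 = (5 - 4 - 2)*1 = -1*1 = -1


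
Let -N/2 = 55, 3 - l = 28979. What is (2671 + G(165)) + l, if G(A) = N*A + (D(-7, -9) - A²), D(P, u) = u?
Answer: -71689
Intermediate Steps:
l = -28976 (l = 3 - 1*28979 = 3 - 28979 = -28976)
N = -110 (N = -2*55 = -110)
G(A) = -9 - A² - 110*A (G(A) = -110*A + (-9 - A²) = -9 - A² - 110*A)
(2671 + G(165)) + l = (2671 + (-9 - 1*165² - 110*165)) - 28976 = (2671 + (-9 - 1*27225 - 18150)) - 28976 = (2671 + (-9 - 27225 - 18150)) - 28976 = (2671 - 45384) - 28976 = -42713 - 28976 = -71689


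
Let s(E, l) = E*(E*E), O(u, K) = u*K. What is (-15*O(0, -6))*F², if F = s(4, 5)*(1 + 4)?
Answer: 0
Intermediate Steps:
O(u, K) = K*u
s(E, l) = E³ (s(E, l) = E*E² = E³)
F = 320 (F = 4³*(1 + 4) = 64*5 = 320)
(-15*O(0, -6))*F² = -(-90)*0*320² = -15*0*102400 = 0*102400 = 0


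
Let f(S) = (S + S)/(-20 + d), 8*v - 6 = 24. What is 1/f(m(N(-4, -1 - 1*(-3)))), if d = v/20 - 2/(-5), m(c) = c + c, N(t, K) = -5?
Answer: 1553/1600 ≈ 0.97062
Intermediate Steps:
v = 15/4 (v = 3/4 + (1/8)*24 = 3/4 + 3 = 15/4 ≈ 3.7500)
m(c) = 2*c
d = 47/80 (d = (15/4)/20 - 2/(-5) = (15/4)*(1/20) - 2*(-1/5) = 3/16 + 2/5 = 47/80 ≈ 0.58750)
f(S) = -160*S/1553 (f(S) = (S + S)/(-20 + 47/80) = (2*S)/(-1553/80) = (2*S)*(-80/1553) = -160*S/1553)
1/f(m(N(-4, -1 - 1*(-3)))) = 1/(-320*(-5)/1553) = 1/(-160/1553*(-10)) = 1/(1600/1553) = 1553/1600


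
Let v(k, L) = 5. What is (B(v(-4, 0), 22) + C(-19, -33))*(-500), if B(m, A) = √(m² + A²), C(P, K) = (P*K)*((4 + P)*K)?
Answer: -155182500 - 500*√509 ≈ -1.5519e+8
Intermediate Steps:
C(P, K) = P*K²*(4 + P) (C(P, K) = (K*P)*(K*(4 + P)) = P*K²*(4 + P))
B(m, A) = √(A² + m²)
(B(v(-4, 0), 22) + C(-19, -33))*(-500) = (√(22² + 5²) - 19*(-33)²*(4 - 19))*(-500) = (√(484 + 25) - 19*1089*(-15))*(-500) = (√509 + 310365)*(-500) = (310365 + √509)*(-500) = -155182500 - 500*√509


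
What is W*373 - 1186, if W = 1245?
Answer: 463199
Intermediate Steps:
W*373 - 1186 = 1245*373 - 1186 = 464385 - 1186 = 463199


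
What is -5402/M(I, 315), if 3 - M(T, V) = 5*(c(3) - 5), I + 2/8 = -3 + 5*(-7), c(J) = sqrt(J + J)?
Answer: -75628/317 - 13505*sqrt(6)/317 ≈ -342.93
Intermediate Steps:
c(J) = sqrt(2)*sqrt(J) (c(J) = sqrt(2*J) = sqrt(2)*sqrt(J))
I = -153/4 (I = -1/4 + (-3 + 5*(-7)) = -1/4 + (-3 - 35) = -1/4 - 38 = -153/4 ≈ -38.250)
M(T, V) = 28 - 5*sqrt(6) (M(T, V) = 3 - 5*(sqrt(2)*sqrt(3) - 5) = 3 - 5*(sqrt(6) - 5) = 3 - 5*(-5 + sqrt(6)) = 3 - (-25 + 5*sqrt(6)) = 3 + (25 - 5*sqrt(6)) = 28 - 5*sqrt(6))
-5402/M(I, 315) = -5402/(28 - 5*sqrt(6))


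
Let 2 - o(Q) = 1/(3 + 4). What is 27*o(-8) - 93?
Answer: -300/7 ≈ -42.857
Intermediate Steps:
o(Q) = 13/7 (o(Q) = 2 - 1/(3 + 4) = 2 - 1/7 = 2 - 1*⅐ = 2 - ⅐ = 13/7)
27*o(-8) - 93 = 27*(13/7) - 93 = 351/7 - 93 = -300/7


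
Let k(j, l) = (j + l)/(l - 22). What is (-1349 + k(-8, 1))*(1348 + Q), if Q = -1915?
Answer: 764694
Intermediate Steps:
k(j, l) = (j + l)/(-22 + l)
(-1349 + k(-8, 1))*(1348 + Q) = (-1349 + (-8 + 1)/(-22 + 1))*(1348 - 1915) = (-1349 - 7/(-21))*(-567) = (-1349 - 1/21*(-7))*(-567) = (-1349 + ⅓)*(-567) = -4046/3*(-567) = 764694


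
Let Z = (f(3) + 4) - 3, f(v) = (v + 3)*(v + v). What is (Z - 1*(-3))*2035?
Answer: 81400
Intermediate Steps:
f(v) = 2*v*(3 + v) (f(v) = (3 + v)*(2*v) = 2*v*(3 + v))
Z = 37 (Z = (2*3*(3 + 3) + 4) - 3 = (2*3*6 + 4) - 3 = (36 + 4) - 3 = 40 - 3 = 37)
(Z - 1*(-3))*2035 = (37 - 1*(-3))*2035 = (37 + 3)*2035 = 40*2035 = 81400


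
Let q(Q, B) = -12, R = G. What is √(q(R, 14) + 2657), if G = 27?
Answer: 23*√5 ≈ 51.430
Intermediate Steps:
R = 27
√(q(R, 14) + 2657) = √(-12 + 2657) = √2645 = 23*√5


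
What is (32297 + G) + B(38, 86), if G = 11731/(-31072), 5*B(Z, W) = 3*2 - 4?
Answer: 5017665409/155360 ≈ 32297.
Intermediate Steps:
B(Z, W) = ⅖ (B(Z, W) = (3*2 - 4)/5 = (6 - 4)/5 = (⅕)*2 = ⅖)
G = -11731/31072 (G = 11731*(-1/31072) = -11731/31072 ≈ -0.37754)
(32297 + G) + B(38, 86) = (32297 - 11731/31072) + ⅖ = 1003520653/31072 + ⅖ = 5017665409/155360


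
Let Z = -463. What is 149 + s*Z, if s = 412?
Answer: -190607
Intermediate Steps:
149 + s*Z = 149 + 412*(-463) = 149 - 190756 = -190607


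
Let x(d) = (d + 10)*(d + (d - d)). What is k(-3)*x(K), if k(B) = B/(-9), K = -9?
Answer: -3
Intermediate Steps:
k(B) = -B/9 (k(B) = B*(-⅑) = -B/9)
x(d) = d*(10 + d) (x(d) = (10 + d)*(d + 0) = (10 + d)*d = d*(10 + d))
k(-3)*x(K) = (-⅑*(-3))*(-9*(10 - 9)) = (-9*1)/3 = (⅓)*(-9) = -3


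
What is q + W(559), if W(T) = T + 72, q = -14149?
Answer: -13518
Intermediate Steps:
W(T) = 72 + T
q + W(559) = -14149 + (72 + 559) = -14149 + 631 = -13518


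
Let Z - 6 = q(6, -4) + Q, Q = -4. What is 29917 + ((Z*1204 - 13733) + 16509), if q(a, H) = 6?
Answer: 42325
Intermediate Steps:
Z = 8 (Z = 6 + (6 - 4) = 6 + 2 = 8)
29917 + ((Z*1204 - 13733) + 16509) = 29917 + ((8*1204 - 13733) + 16509) = 29917 + ((9632 - 13733) + 16509) = 29917 + (-4101 + 16509) = 29917 + 12408 = 42325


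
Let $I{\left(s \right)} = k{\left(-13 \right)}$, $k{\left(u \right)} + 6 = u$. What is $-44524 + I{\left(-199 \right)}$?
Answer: $-44543$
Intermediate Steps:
$k{\left(u \right)} = -6 + u$
$I{\left(s \right)} = -19$ ($I{\left(s \right)} = -6 - 13 = -19$)
$-44524 + I{\left(-199 \right)} = -44524 - 19 = -44543$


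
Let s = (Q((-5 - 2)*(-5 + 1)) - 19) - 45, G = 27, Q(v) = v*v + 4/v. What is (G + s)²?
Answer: 27352900/49 ≈ 5.5822e+5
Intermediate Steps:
Q(v) = v² + 4/v
s = 5041/7 (s = ((4 + ((-5 - 2)*(-5 + 1))³)/(((-5 - 2)*(-5 + 1))) - 19) - 45 = ((4 + (-7*(-4))³)/((-7*(-4))) - 19) - 45 = ((4 + 28³)/28 - 19) - 45 = ((4 + 21952)/28 - 19) - 45 = ((1/28)*21956 - 19) - 45 = (5489/7 - 19) - 45 = 5356/7 - 45 = 5041/7 ≈ 720.14)
(G + s)² = (27 + 5041/7)² = (5230/7)² = 27352900/49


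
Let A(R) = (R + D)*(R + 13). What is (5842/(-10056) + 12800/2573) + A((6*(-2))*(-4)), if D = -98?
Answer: -39401141533/12937044 ≈ -3045.6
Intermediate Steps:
A(R) = (-98 + R)*(13 + R) (A(R) = (R - 98)*(R + 13) = (-98 + R)*(13 + R))
(5842/(-10056) + 12800/2573) + A((6*(-2))*(-4)) = (5842/(-10056) + 12800/2573) + (-1274 + ((6*(-2))*(-4))² - 85*6*(-2)*(-4)) = (5842*(-1/10056) + 12800*(1/2573)) + (-1274 + (-12*(-4))² - (-1020)*(-4)) = (-2921/5028 + 12800/2573) + (-1274 + 48² - 85*48) = 56842667/12937044 + (-1274 + 2304 - 4080) = 56842667/12937044 - 3050 = -39401141533/12937044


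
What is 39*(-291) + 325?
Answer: -11024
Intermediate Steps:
39*(-291) + 325 = -11349 + 325 = -11024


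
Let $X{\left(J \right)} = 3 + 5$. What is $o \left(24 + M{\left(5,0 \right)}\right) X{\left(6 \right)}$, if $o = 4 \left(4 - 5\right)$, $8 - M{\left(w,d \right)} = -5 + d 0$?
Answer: $-1184$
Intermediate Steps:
$M{\left(w,d \right)} = 13$ ($M{\left(w,d \right)} = 8 - \left(-5 + d 0\right) = 8 - \left(-5 + 0\right) = 8 - -5 = 8 + 5 = 13$)
$X{\left(J \right)} = 8$
$o = -4$ ($o = 4 \left(-1\right) = -4$)
$o \left(24 + M{\left(5,0 \right)}\right) X{\left(6 \right)} = - 4 \left(24 + 13\right) 8 = \left(-4\right) 37 \cdot 8 = \left(-148\right) 8 = -1184$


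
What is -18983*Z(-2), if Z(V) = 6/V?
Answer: 56949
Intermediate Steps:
-18983*Z(-2) = -113898/(-2) = -113898*(-1)/2 = -18983*(-3) = 56949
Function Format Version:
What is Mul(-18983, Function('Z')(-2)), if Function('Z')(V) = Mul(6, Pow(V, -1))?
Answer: 56949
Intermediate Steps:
Mul(-18983, Function('Z')(-2)) = Mul(-18983, Mul(6, Pow(-2, -1))) = Mul(-18983, Mul(6, Rational(-1, 2))) = Mul(-18983, -3) = 56949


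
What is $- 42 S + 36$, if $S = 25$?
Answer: $-1014$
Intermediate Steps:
$- 42 S + 36 = \left(-42\right) 25 + 36 = -1050 + 36 = -1014$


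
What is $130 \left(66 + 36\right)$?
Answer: $13260$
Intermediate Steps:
$130 \left(66 + 36\right) = 130 \cdot 102 = 13260$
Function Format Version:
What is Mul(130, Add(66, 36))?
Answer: 13260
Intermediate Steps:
Mul(130, Add(66, 36)) = Mul(130, 102) = 13260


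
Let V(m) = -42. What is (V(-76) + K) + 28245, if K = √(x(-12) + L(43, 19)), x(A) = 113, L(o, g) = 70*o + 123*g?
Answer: 28203 + 2*√1365 ≈ 28277.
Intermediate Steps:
K = 2*√1365 (K = √(113 + (70*43 + 123*19)) = √(113 + (3010 + 2337)) = √(113 + 5347) = √5460 = 2*√1365 ≈ 73.892)
(V(-76) + K) + 28245 = (-42 + 2*√1365) + 28245 = 28203 + 2*√1365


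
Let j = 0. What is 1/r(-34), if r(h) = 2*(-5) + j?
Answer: -⅒ ≈ -0.10000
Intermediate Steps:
r(h) = -10 (r(h) = 2*(-5) + 0 = -10 + 0 = -10)
1/r(-34) = 1/(-10) = -⅒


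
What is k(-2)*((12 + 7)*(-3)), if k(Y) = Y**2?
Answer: -228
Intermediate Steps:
k(-2)*((12 + 7)*(-3)) = (-2)**2*((12 + 7)*(-3)) = 4*(19*(-3)) = 4*(-57) = -228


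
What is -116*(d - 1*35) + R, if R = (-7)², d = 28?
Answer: 861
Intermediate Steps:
R = 49
-116*(d - 1*35) + R = -116*(28 - 1*35) + 49 = -116*(28 - 35) + 49 = -116*(-7) + 49 = 812 + 49 = 861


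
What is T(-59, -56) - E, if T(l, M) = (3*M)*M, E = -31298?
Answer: 40706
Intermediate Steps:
T(l, M) = 3*M²
T(-59, -56) - E = 3*(-56)² - 1*(-31298) = 3*3136 + 31298 = 9408 + 31298 = 40706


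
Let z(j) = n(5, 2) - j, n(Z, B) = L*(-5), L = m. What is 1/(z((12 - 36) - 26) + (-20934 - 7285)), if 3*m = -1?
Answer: -3/84502 ≈ -3.5502e-5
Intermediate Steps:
m = -1/3 (m = (1/3)*(-1) = -1/3 ≈ -0.33333)
L = -1/3 ≈ -0.33333
n(Z, B) = 5/3 (n(Z, B) = -1/3*(-5) = 5/3)
z(j) = 5/3 - j
1/(z((12 - 36) - 26) + (-20934 - 7285)) = 1/((5/3 - ((12 - 36) - 26)) + (-20934 - 7285)) = 1/((5/3 - (-24 - 26)) - 28219) = 1/((5/3 - 1*(-50)) - 28219) = 1/((5/3 + 50) - 28219) = 1/(155/3 - 28219) = 1/(-84502/3) = -3/84502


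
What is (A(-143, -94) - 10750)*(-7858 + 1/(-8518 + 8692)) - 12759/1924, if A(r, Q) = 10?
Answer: 4708895142349/55796 ≈ 8.4395e+7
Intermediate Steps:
(A(-143, -94) - 10750)*(-7858 + 1/(-8518 + 8692)) - 12759/1924 = (10 - 10750)*(-7858 + 1/(-8518 + 8692)) - 12759/1924 = -10740*(-7858 + 1/174) - 12759/1924 = -10740*(-7858 + 1/174) - 1*12759/1924 = -10740*(-1367291/174) - 12759/1924 = 2447450890/29 - 12759/1924 = 4708895142349/55796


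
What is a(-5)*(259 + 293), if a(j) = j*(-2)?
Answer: 5520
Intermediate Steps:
a(j) = -2*j
a(-5)*(259 + 293) = (-2*(-5))*(259 + 293) = 10*552 = 5520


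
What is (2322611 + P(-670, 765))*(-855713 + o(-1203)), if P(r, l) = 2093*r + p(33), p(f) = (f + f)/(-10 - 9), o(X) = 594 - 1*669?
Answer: -14964012009564/19 ≈ -7.8758e+11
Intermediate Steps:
o(X) = -75 (o(X) = 594 - 669 = -75)
p(f) = -2*f/19 (p(f) = (2*f)/(-19) = (2*f)*(-1/19) = -2*f/19)
P(r, l) = -66/19 + 2093*r (P(r, l) = 2093*r - 2/19*33 = 2093*r - 66/19 = -66/19 + 2093*r)
(2322611 + P(-670, 765))*(-855713 + o(-1203)) = (2322611 + (-66/19 + 2093*(-670)))*(-855713 - 75) = (2322611 + (-66/19 - 1402310))*(-855788) = (2322611 - 26643956/19)*(-855788) = (17485653/19)*(-855788) = -14964012009564/19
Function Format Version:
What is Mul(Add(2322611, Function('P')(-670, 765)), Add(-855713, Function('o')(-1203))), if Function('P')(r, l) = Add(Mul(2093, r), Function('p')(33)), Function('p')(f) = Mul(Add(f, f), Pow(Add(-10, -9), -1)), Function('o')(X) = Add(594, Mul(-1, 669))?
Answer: Rational(-14964012009564, 19) ≈ -7.8758e+11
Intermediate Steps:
Function('o')(X) = -75 (Function('o')(X) = Add(594, -669) = -75)
Function('p')(f) = Mul(Rational(-2, 19), f) (Function('p')(f) = Mul(Mul(2, f), Pow(-19, -1)) = Mul(Mul(2, f), Rational(-1, 19)) = Mul(Rational(-2, 19), f))
Function('P')(r, l) = Add(Rational(-66, 19), Mul(2093, r)) (Function('P')(r, l) = Add(Mul(2093, r), Mul(Rational(-2, 19), 33)) = Add(Mul(2093, r), Rational(-66, 19)) = Add(Rational(-66, 19), Mul(2093, r)))
Mul(Add(2322611, Function('P')(-670, 765)), Add(-855713, Function('o')(-1203))) = Mul(Add(2322611, Add(Rational(-66, 19), Mul(2093, -670))), Add(-855713, -75)) = Mul(Add(2322611, Add(Rational(-66, 19), -1402310)), -855788) = Mul(Add(2322611, Rational(-26643956, 19)), -855788) = Mul(Rational(17485653, 19), -855788) = Rational(-14964012009564, 19)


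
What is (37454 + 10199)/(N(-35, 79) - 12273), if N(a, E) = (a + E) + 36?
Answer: -47653/12193 ≈ -3.9082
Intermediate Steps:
N(a, E) = 36 + E + a (N(a, E) = (E + a) + 36 = 36 + E + a)
(37454 + 10199)/(N(-35, 79) - 12273) = (37454 + 10199)/((36 + 79 - 35) - 12273) = 47653/(80 - 12273) = 47653/(-12193) = 47653*(-1/12193) = -47653/12193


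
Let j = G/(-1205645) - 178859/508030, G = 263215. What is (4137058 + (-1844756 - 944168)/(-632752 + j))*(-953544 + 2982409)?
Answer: 650605820677616308869246523170/77512674478089341 ≈ 8.3935e+12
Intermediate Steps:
j = -69872315101/122500765870 (j = 263215/(-1205645) - 178859/508030 = 263215*(-1/1205645) - 178859*1/508030 = -52643/241129 - 178859/508030 = -69872315101/122500765870 ≈ -0.57038)
(4137058 + (-1844756 - 944168)/(-632752 + j))*(-953544 + 2982409) = (4137058 + (-1844756 - 944168)/(-632752 - 69872315101/122500765870))*(-953544 + 2982409) = (4137058 - 2788924/(-77512674478089341/122500765870))*2028865 = (4137058 - 2788924*(-122500765870/77512674478089341))*2028865 = (4137058 + 341645325953223880/77512674478089341)*2028865 = (320674771696301286122658/77512674478089341)*2028865 = 650605820677616308869246523170/77512674478089341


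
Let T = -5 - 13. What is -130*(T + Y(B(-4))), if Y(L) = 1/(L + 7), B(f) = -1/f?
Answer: 67340/29 ≈ 2322.1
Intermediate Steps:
T = -18
Y(L) = 1/(7 + L)
-130*(T + Y(B(-4))) = -130*(-18 + 1/(7 - 1/(-4))) = -130*(-18 + 1/(7 - 1*(-1/4))) = -130*(-18 + 1/(7 + 1/4)) = -130*(-18 + 1/(29/4)) = -130*(-18 + 4/29) = -130*(-518/29) = 67340/29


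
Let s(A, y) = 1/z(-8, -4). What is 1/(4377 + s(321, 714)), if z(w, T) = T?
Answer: 4/17507 ≈ 0.00022848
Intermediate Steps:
s(A, y) = -1/4 (s(A, y) = 1/(-4) = -1/4)
1/(4377 + s(321, 714)) = 1/(4377 - 1/4) = 1/(17507/4) = 4/17507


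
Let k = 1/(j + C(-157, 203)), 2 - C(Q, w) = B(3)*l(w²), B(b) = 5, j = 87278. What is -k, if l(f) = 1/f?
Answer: -41209/3596721515 ≈ -1.1457e-5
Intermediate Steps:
l(f) = 1/f
C(Q, w) = 2 - 5/w² (C(Q, w) = 2 - 5/(w²) = 2 - 5/w²)
k = 41209/3596721515 (k = 1/(87278 + (2 - 5/203²)) = 1/(87278 + (2 - 5*1/41209)) = 1/(87278 + (2 - 5/41209)) = 1/(87278 + 82413/41209) = 1/(3596721515/41209) = 41209/3596721515 ≈ 1.1457e-5)
-k = -1*41209/3596721515 = -41209/3596721515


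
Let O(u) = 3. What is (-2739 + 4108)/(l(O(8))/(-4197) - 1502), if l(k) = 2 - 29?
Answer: -1915231/2101289 ≈ -0.91146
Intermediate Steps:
l(k) = -27
(-2739 + 4108)/(l(O(8))/(-4197) - 1502) = (-2739 + 4108)/(-27/(-4197) - 1502) = 1369/(-27*(-1/4197) - 1502) = 1369/(9/1399 - 1502) = 1369/(-2101289/1399) = 1369*(-1399/2101289) = -1915231/2101289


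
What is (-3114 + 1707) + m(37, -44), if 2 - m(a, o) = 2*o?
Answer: -1317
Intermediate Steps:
m(a, o) = 2 - 2*o
(-3114 + 1707) + m(37, -44) = (-3114 + 1707) + (2 - 2*(-44)) = -1407 + (2 + 88) = -1407 + 90 = -1317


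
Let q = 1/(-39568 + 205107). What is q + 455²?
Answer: 34270711476/165539 ≈ 2.0703e+5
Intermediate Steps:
q = 1/165539 ≈ 6.0409e-6
q + 455² = 1/165539 + 455² = 1/165539 + 207025 = 34270711476/165539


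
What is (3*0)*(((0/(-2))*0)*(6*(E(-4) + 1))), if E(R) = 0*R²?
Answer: 0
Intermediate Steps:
E(R) = 0
(3*0)*(((0/(-2))*0)*(6*(E(-4) + 1))) = (3*0)*(((0/(-2))*0)*(6*(0 + 1))) = 0*(((0*(-½))*0)*(6*1)) = 0*((0*0)*6) = 0*(0*6) = 0*0 = 0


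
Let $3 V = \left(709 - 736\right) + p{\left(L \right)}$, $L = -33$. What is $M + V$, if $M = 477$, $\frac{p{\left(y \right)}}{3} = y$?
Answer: $435$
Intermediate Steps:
$p{\left(y \right)} = 3 y$
$V = -42$ ($V = \frac{\left(709 - 736\right) + 3 \left(-33\right)}{3} = \frac{-27 - 99}{3} = \frac{1}{3} \left(-126\right) = -42$)
$M + V = 477 - 42 = 435$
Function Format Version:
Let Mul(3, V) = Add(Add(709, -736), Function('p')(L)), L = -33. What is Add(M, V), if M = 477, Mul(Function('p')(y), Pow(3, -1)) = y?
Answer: 435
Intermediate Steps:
Function('p')(y) = Mul(3, y)
V = -42 (V = Mul(Rational(1, 3), Add(Add(709, -736), Mul(3, -33))) = Mul(Rational(1, 3), Add(-27, -99)) = Mul(Rational(1, 3), -126) = -42)
Add(M, V) = Add(477, -42) = 435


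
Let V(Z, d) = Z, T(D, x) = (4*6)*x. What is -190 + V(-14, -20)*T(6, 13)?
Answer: -4558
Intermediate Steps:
T(D, x) = 24*x
-190 + V(-14, -20)*T(6, 13) = -190 - 336*13 = -190 - 14*312 = -190 - 4368 = -4558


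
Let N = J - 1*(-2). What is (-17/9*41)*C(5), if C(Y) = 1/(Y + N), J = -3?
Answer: -697/36 ≈ -19.361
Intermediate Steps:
N = -1 (N = -3 - 1*(-2) = -3 + 2 = -1)
C(Y) = 1/(-1 + Y) (C(Y) = 1/(Y - 1) = 1/(-1 + Y))
(-17/9*41)*C(5) = (-17/9*41)/(-1 + 5) = (-17*⅑*41)/4 = -17/9*41*(¼) = -697/9*¼ = -697/36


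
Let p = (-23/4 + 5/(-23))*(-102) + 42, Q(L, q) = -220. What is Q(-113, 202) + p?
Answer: 19811/46 ≈ 430.67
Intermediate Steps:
p = 29931/46 (p = (-23*¼ + 5*(-1/23))*(-102) + 42 = (-23/4 - 5/23)*(-102) + 42 = -549/92*(-102) + 42 = 27999/46 + 42 = 29931/46 ≈ 650.67)
Q(-113, 202) + p = -220 + 29931/46 = 19811/46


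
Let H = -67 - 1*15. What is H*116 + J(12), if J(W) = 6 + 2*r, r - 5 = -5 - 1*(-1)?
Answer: -9504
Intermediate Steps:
r = 1 (r = 5 + (-5 - 1*(-1)) = 5 + (-5 + 1) = 5 - 4 = 1)
H = -82 (H = -67 - 15 = -82)
J(W) = 8 (J(W) = 6 + 2*1 = 6 + 2 = 8)
H*116 + J(12) = -82*116 + 8 = -9512 + 8 = -9504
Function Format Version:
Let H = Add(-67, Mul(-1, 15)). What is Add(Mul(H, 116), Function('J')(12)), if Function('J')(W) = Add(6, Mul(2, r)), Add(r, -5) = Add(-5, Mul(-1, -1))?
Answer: -9504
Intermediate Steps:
r = 1 (r = Add(5, Add(-5, Mul(-1, -1))) = Add(5, Add(-5, 1)) = Add(5, -4) = 1)
H = -82 (H = Add(-67, -15) = -82)
Function('J')(W) = 8 (Function('J')(W) = Add(6, Mul(2, 1)) = Add(6, 2) = 8)
Add(Mul(H, 116), Function('J')(12)) = Add(Mul(-82, 116), 8) = Add(-9512, 8) = -9504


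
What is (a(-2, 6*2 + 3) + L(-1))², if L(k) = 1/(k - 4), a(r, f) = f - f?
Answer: 1/25 ≈ 0.040000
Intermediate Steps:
a(r, f) = 0
L(k) = 1/(-4 + k)
(a(-2, 6*2 + 3) + L(-1))² = (0 + 1/(-4 - 1))² = (0 + 1/(-5))² = (0 - ⅕)² = (-⅕)² = 1/25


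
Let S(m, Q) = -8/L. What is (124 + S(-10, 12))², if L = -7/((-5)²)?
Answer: 1140624/49 ≈ 23278.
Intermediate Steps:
L = -7/25 ≈ -0.28000
S(m, Q) = 200/7 (S(m, Q) = -8/(-7/25) = -8*(-25/7) = 200/7)
(124 + S(-10, 12))² = (124 + 200/7)² = (1068/7)² = 1140624/49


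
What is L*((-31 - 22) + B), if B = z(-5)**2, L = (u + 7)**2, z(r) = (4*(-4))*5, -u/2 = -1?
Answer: 514107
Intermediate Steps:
u = 2 (u = -2*(-1) = 2)
z(r) = -80 (z(r) = -16*5 = -80)
L = 81 (L = (2 + 7)**2 = 9**2 = 81)
B = 6400 (B = (-80)**2 = 6400)
L*((-31 - 22) + B) = 81*((-31 - 22) + 6400) = 81*(-53 + 6400) = 81*6347 = 514107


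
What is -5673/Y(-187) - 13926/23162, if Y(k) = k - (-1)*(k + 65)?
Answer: 21182482/1192843 ≈ 17.758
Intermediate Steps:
Y(k) = 65 + 2*k (Y(k) = k - (-1)*(65 + k) = k - (-65 - k) = k + (65 + k) = 65 + 2*k)
-5673/Y(-187) - 13926/23162 = -5673/(65 + 2*(-187)) - 13926/23162 = -5673/(65 - 374) - 13926*1/23162 = -5673/(-309) - 6963/11581 = -5673*(-1/309) - 6963/11581 = 1891/103 - 6963/11581 = 21182482/1192843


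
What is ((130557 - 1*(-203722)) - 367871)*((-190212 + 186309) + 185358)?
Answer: -6095436360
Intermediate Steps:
((130557 - 1*(-203722)) - 367871)*((-190212 + 186309) + 185358) = ((130557 + 203722) - 367871)*(-3903 + 185358) = (334279 - 367871)*181455 = -33592*181455 = -6095436360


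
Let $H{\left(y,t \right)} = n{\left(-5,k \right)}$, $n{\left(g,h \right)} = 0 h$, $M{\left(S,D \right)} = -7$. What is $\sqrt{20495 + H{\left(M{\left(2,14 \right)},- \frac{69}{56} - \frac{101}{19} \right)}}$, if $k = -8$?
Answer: $\sqrt{20495} \approx 143.16$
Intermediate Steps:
$n{\left(g,h \right)} = 0$
$H{\left(y,t \right)} = 0$
$\sqrt{20495 + H{\left(M{\left(2,14 \right)},- \frac{69}{56} - \frac{101}{19} \right)}} = \sqrt{20495 + 0} = \sqrt{20495}$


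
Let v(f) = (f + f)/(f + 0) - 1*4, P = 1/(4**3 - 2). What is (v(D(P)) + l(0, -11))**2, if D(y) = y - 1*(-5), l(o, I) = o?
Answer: 4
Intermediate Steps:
P = 1/62 (P = 1/(64 - 2) = 1/62 ≈ 0.016129)
D(y) = 5 + y (D(y) = y + 5 = 5 + y)
v(f) = -2 (v(f) = (2*f)/f - 4 = 2 - 4 = -2)
(v(D(P)) + l(0, -11))**2 = (-2 + 0)**2 = (-2)**2 = 4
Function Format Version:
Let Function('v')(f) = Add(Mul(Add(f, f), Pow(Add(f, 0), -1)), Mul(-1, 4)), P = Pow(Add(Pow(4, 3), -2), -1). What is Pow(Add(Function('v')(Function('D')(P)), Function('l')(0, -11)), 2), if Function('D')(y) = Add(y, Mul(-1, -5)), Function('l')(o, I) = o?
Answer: 4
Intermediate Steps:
P = Rational(1, 62) (P = Pow(Add(64, -2), -1) = Pow(62, -1) = Rational(1, 62) ≈ 0.016129)
Function('D')(y) = Add(5, y) (Function('D')(y) = Add(y, 5) = Add(5, y))
Function('v')(f) = -2 (Function('v')(f) = Add(Mul(Mul(2, f), Pow(f, -1)), -4) = Add(2, -4) = -2)
Pow(Add(Function('v')(Function('D')(P)), Function('l')(0, -11)), 2) = Pow(Add(-2, 0), 2) = Pow(-2, 2) = 4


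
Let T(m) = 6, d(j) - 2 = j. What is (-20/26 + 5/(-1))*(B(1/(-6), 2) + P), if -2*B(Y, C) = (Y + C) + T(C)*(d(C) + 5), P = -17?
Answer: 13475/52 ≈ 259.13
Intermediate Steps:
d(j) = 2 + j
B(Y, C) = -21 - 7*C/2 - Y/2 (B(Y, C) = -((Y + C) + 6*((2 + C) + 5))/2 = -((C + Y) + 6*(7 + C))/2 = -((C + Y) + (42 + 6*C))/2 = -(42 + Y + 7*C)/2 = -21 - 7*C/2 - Y/2)
(-20/26 + 5/(-1))*(B(1/(-6), 2) + P) = (-20/26 + 5/(-1))*((-21 - 7/2*2 - 1/(2*(-6))) - 17) = (-20*1/26 + 5*(-1))*((-21 - 7 - (-1)/(2*6)) - 17) = (-10/13 - 5)*((-21 - 7 - 1/2*(-1/6)) - 17) = -75*((-21 - 7 + 1/12) - 17)/13 = -75*(-335/12 - 17)/13 = -75/13*(-539/12) = 13475/52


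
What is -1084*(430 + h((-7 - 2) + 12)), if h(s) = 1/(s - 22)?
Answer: -8855196/19 ≈ -4.6606e+5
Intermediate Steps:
h(s) = 1/(-22 + s)
-1084*(430 + h((-7 - 2) + 12)) = -1084*(430 + 1/(-22 + ((-7 - 2) + 12))) = -1084*(430 + 1/(-22 + (-9 + 12))) = -1084*(430 + 1/(-22 + 3)) = -1084*(430 + 1/(-19)) = -1084*(430 - 1/19) = -1084*8169/19 = -8855196/19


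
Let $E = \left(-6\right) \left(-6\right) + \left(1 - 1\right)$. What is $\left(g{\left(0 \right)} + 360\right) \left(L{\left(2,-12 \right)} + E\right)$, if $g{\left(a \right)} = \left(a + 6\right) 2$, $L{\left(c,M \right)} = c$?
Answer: $14136$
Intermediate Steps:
$g{\left(a \right)} = 12 + 2 a$ ($g{\left(a \right)} = \left(6 + a\right) 2 = 12 + 2 a$)
$E = 36$ ($E = 36 + \left(1 - 1\right) = 36 + 0 = 36$)
$\left(g{\left(0 \right)} + 360\right) \left(L{\left(2,-12 \right)} + E\right) = \left(\left(12 + 2 \cdot 0\right) + 360\right) \left(2 + 36\right) = \left(\left(12 + 0\right) + 360\right) 38 = \left(12 + 360\right) 38 = 372 \cdot 38 = 14136$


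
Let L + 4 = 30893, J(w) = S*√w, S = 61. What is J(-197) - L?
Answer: -30889 + 61*I*√197 ≈ -30889.0 + 856.18*I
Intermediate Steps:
J(w) = 61*√w
L = 30889 (L = -4 + 30893 = 30889)
J(-197) - L = 61*√(-197) - 1*30889 = 61*(I*√197) - 30889 = 61*I*√197 - 30889 = -30889 + 61*I*√197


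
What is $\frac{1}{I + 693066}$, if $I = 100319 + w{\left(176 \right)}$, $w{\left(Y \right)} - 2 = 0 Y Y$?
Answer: $\frac{1}{793387} \approx 1.2604 \cdot 10^{-6}$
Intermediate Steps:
$w{\left(Y \right)} = 2$ ($w{\left(Y \right)} = 2 + 0 Y Y = 2 + 0 Y = 2 + 0 = 2$)
$I = 100321$ ($I = 100319 + 2 = 100321$)
$\frac{1}{I + 693066} = \frac{1}{100321 + 693066} = \frac{1}{793387}$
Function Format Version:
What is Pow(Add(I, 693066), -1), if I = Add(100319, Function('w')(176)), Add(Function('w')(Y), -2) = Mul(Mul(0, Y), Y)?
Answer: Rational(1, 793387) ≈ 1.2604e-6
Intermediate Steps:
Function('w')(Y) = 2 (Function('w')(Y) = Add(2, Mul(Mul(0, Y), Y)) = Add(2, Mul(0, Y)) = Add(2, 0) = 2)
I = 100321 (I = Add(100319, 2) = 100321)
Pow(Add(I, 693066), -1) = Pow(Add(100321, 693066), -1) = Pow(793387, -1) = Rational(1, 793387)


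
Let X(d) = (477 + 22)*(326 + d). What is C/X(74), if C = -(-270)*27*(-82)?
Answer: -29889/9980 ≈ -2.9949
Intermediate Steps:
X(d) = 162674 + 499*d (X(d) = 499*(326 + d) = 162674 + 499*d)
C = -597780 (C = -54*(-135)*(-82) = 7290*(-82) = -597780)
C/X(74) = -597780/(162674 + 499*74) = -597780/(162674 + 36926) = -597780/199600 = -597780*1/199600 = -29889/9980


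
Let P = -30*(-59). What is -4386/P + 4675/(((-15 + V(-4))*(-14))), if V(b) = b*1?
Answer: 1184679/78470 ≈ 15.097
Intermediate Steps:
V(b) = b
P = 1770
-4386/P + 4675/(((-15 + V(-4))*(-14))) = -4386/1770 + 4675/(((-15 - 4)*(-14))) = -4386*1/1770 + 4675/((-19*(-14))) = -731/295 + 4675/266 = 1184679/78470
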